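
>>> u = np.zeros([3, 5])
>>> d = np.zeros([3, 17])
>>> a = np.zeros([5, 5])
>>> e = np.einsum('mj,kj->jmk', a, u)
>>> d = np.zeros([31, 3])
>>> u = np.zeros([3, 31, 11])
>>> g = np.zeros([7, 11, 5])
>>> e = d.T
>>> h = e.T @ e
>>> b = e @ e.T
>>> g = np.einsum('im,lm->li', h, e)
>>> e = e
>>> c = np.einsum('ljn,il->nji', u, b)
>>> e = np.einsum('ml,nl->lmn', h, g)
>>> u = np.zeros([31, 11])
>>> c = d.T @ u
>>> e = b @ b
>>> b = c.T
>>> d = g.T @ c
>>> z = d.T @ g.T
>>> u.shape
(31, 11)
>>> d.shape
(31, 11)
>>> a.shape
(5, 5)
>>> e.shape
(3, 3)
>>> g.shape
(3, 31)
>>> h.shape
(31, 31)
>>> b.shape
(11, 3)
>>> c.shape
(3, 11)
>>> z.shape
(11, 3)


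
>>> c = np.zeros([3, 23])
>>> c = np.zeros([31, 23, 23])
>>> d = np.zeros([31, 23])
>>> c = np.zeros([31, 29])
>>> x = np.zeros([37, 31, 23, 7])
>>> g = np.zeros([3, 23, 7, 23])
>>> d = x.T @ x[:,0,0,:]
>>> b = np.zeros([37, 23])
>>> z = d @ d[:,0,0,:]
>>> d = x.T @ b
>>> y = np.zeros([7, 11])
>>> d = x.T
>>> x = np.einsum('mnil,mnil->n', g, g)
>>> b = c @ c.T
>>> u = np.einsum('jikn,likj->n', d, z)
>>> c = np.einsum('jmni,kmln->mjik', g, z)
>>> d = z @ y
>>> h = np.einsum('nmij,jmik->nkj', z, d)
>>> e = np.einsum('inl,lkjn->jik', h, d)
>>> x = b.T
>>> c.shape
(23, 3, 23, 7)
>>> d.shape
(7, 23, 31, 11)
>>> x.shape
(31, 31)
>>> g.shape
(3, 23, 7, 23)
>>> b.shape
(31, 31)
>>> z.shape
(7, 23, 31, 7)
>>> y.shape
(7, 11)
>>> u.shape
(37,)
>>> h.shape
(7, 11, 7)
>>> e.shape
(31, 7, 23)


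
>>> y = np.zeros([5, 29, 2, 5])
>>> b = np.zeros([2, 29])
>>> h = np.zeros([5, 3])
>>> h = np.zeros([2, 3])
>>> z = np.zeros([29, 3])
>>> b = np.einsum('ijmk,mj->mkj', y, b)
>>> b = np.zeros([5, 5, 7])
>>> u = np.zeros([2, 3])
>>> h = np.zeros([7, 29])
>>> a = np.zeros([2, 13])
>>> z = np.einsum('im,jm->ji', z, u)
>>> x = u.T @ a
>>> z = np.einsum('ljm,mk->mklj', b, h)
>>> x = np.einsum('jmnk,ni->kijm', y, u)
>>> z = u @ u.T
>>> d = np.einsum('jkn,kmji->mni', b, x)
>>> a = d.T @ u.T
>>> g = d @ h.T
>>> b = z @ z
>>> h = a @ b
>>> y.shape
(5, 29, 2, 5)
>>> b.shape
(2, 2)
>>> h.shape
(29, 7, 2)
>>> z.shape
(2, 2)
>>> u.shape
(2, 3)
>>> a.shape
(29, 7, 2)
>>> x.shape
(5, 3, 5, 29)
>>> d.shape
(3, 7, 29)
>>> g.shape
(3, 7, 7)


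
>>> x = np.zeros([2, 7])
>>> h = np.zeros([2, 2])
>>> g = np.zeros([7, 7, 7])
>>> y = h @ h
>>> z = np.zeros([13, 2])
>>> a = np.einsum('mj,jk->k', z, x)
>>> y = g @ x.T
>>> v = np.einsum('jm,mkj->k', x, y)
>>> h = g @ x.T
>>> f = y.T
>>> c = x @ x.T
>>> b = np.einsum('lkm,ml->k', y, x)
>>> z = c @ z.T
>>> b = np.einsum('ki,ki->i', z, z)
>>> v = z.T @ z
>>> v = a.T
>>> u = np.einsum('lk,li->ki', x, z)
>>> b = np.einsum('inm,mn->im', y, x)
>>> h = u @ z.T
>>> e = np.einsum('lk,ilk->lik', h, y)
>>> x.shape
(2, 7)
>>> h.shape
(7, 2)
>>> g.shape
(7, 7, 7)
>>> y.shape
(7, 7, 2)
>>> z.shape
(2, 13)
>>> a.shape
(7,)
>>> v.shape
(7,)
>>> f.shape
(2, 7, 7)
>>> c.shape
(2, 2)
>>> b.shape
(7, 2)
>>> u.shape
(7, 13)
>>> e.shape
(7, 7, 2)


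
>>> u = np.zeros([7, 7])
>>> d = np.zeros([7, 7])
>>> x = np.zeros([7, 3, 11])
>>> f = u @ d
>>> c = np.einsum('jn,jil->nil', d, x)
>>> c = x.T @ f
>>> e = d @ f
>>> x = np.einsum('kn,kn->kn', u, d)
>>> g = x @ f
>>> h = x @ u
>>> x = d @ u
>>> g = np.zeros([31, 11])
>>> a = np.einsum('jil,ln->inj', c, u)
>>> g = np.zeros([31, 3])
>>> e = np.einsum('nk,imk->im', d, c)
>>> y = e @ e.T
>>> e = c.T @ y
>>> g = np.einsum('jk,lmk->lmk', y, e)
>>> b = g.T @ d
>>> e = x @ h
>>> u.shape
(7, 7)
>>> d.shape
(7, 7)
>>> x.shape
(7, 7)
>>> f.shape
(7, 7)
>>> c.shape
(11, 3, 7)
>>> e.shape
(7, 7)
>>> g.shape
(7, 3, 11)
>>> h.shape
(7, 7)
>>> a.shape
(3, 7, 11)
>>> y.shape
(11, 11)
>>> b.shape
(11, 3, 7)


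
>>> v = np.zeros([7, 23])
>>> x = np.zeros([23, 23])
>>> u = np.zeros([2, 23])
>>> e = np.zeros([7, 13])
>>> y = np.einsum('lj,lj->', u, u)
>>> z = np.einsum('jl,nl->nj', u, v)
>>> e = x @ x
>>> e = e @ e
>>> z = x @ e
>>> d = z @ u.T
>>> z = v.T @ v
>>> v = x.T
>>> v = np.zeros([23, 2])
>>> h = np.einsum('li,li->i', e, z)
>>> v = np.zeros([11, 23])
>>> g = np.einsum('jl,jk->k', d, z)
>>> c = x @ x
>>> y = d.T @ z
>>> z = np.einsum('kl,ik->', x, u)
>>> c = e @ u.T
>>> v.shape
(11, 23)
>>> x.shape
(23, 23)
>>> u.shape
(2, 23)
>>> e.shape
(23, 23)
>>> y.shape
(2, 23)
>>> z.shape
()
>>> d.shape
(23, 2)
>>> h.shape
(23,)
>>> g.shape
(23,)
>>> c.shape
(23, 2)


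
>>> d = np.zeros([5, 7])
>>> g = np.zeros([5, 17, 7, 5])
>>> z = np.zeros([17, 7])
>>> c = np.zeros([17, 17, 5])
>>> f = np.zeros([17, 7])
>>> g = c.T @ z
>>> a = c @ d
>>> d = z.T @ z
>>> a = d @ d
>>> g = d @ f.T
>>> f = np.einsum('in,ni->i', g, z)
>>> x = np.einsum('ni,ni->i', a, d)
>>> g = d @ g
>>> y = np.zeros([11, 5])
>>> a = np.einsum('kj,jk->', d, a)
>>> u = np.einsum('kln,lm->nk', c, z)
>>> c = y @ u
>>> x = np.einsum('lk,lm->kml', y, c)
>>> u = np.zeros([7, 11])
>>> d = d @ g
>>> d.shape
(7, 17)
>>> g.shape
(7, 17)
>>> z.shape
(17, 7)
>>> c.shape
(11, 17)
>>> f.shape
(7,)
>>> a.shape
()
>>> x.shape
(5, 17, 11)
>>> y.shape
(11, 5)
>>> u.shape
(7, 11)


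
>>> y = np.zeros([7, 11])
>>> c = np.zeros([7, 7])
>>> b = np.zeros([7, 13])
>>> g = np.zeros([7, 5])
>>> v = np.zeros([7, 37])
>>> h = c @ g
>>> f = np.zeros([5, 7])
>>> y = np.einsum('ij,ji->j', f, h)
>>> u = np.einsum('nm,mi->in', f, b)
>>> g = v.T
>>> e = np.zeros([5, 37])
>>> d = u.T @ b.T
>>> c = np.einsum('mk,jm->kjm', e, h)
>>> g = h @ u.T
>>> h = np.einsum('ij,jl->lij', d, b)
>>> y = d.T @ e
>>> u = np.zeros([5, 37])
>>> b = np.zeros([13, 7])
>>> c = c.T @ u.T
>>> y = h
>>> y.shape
(13, 5, 7)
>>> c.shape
(5, 7, 5)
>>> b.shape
(13, 7)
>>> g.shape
(7, 13)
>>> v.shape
(7, 37)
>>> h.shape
(13, 5, 7)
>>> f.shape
(5, 7)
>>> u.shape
(5, 37)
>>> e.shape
(5, 37)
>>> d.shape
(5, 7)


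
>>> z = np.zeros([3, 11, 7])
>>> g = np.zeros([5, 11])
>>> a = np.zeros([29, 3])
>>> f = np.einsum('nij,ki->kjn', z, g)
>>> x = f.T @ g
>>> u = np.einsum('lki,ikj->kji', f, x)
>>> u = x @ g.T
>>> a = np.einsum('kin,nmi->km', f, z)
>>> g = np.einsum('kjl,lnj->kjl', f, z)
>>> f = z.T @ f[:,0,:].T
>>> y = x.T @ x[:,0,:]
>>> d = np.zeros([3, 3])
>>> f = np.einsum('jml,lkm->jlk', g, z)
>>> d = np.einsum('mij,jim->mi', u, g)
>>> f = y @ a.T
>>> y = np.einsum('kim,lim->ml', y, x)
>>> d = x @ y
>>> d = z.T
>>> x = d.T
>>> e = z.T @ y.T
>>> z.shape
(3, 11, 7)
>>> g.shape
(5, 7, 3)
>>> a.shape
(5, 11)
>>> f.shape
(11, 7, 5)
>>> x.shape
(3, 11, 7)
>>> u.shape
(3, 7, 5)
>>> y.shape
(11, 3)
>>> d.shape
(7, 11, 3)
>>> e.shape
(7, 11, 11)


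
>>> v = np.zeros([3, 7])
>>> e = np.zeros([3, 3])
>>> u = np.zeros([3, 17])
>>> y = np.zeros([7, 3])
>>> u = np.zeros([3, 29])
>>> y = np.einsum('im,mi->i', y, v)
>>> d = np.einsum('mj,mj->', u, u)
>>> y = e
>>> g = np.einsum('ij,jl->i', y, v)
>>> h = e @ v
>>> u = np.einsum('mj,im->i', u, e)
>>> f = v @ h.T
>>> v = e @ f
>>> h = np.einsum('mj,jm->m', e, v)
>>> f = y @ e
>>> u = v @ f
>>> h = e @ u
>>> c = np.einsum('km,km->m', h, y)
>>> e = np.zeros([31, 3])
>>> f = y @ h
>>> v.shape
(3, 3)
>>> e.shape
(31, 3)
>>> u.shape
(3, 3)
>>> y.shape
(3, 3)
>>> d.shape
()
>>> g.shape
(3,)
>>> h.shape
(3, 3)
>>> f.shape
(3, 3)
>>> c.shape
(3,)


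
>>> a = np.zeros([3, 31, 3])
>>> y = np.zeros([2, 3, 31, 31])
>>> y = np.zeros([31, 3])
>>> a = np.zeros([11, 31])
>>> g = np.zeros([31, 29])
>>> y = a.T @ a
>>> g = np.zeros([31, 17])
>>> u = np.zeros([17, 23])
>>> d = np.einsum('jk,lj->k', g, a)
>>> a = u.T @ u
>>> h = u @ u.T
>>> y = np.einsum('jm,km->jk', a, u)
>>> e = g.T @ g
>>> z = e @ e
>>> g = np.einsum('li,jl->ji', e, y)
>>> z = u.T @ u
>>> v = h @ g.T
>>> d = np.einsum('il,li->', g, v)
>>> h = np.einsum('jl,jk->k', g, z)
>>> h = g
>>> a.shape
(23, 23)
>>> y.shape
(23, 17)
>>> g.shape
(23, 17)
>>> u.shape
(17, 23)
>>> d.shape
()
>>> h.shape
(23, 17)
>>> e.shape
(17, 17)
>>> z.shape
(23, 23)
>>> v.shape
(17, 23)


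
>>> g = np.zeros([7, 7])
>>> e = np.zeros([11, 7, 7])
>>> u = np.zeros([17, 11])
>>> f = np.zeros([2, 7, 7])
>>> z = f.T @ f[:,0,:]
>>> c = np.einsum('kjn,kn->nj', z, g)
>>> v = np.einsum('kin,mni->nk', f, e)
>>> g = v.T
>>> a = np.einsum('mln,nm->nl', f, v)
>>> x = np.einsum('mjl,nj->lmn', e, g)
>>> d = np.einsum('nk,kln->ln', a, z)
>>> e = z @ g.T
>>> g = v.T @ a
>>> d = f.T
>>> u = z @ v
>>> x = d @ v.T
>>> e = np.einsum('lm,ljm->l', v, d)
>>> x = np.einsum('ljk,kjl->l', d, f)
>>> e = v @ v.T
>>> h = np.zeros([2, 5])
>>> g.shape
(2, 7)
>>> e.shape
(7, 7)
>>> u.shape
(7, 7, 2)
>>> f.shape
(2, 7, 7)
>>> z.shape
(7, 7, 7)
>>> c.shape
(7, 7)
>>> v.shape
(7, 2)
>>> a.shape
(7, 7)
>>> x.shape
(7,)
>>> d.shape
(7, 7, 2)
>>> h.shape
(2, 5)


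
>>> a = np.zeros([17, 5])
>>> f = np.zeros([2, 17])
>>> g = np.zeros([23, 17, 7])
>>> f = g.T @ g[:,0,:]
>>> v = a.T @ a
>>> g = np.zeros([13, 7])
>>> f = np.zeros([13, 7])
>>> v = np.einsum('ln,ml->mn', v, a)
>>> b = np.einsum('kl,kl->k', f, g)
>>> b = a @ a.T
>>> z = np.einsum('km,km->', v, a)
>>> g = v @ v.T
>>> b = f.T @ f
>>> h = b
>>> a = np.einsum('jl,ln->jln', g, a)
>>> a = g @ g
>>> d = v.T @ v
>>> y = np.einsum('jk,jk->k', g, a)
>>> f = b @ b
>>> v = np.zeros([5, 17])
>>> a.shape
(17, 17)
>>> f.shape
(7, 7)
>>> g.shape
(17, 17)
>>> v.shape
(5, 17)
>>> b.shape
(7, 7)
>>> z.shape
()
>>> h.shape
(7, 7)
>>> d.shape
(5, 5)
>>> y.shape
(17,)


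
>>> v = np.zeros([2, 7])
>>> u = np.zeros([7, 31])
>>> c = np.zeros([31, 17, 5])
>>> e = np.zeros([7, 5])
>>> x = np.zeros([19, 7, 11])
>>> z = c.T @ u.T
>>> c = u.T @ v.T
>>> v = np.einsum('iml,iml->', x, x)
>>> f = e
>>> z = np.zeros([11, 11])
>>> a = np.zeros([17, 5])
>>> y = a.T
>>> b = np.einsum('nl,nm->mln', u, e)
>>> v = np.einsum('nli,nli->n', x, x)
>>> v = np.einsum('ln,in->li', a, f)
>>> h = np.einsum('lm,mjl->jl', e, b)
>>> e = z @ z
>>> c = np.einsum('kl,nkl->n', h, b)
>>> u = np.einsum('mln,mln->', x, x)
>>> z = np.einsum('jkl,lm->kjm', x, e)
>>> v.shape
(17, 7)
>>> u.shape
()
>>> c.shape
(5,)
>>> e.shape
(11, 11)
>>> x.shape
(19, 7, 11)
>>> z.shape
(7, 19, 11)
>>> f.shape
(7, 5)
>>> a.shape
(17, 5)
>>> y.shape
(5, 17)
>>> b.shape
(5, 31, 7)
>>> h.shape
(31, 7)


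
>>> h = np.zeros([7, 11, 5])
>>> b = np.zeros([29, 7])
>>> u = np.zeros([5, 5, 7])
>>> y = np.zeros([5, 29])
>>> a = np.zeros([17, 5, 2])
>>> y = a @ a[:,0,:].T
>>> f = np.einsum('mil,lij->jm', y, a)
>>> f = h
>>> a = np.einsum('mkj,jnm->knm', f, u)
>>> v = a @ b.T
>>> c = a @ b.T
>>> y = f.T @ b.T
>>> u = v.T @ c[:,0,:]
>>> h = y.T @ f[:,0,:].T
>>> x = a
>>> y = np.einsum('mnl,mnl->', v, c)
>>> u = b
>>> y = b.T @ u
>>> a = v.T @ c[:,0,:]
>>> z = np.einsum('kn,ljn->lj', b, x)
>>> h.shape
(29, 11, 7)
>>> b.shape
(29, 7)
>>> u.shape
(29, 7)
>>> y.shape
(7, 7)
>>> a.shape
(29, 5, 29)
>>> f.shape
(7, 11, 5)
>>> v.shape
(11, 5, 29)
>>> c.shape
(11, 5, 29)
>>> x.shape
(11, 5, 7)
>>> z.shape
(11, 5)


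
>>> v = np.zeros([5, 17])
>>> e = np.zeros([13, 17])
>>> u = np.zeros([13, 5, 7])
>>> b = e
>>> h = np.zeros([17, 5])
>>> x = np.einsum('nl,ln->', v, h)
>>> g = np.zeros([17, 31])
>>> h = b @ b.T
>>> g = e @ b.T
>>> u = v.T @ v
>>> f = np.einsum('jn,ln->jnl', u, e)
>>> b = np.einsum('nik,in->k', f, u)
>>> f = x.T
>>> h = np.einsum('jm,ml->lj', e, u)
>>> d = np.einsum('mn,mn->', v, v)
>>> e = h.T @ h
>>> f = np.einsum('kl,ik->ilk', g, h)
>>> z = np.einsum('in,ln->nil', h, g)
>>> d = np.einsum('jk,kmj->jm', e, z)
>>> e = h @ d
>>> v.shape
(5, 17)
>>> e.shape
(17, 17)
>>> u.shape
(17, 17)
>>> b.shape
(13,)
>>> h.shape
(17, 13)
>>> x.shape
()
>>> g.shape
(13, 13)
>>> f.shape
(17, 13, 13)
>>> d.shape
(13, 17)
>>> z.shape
(13, 17, 13)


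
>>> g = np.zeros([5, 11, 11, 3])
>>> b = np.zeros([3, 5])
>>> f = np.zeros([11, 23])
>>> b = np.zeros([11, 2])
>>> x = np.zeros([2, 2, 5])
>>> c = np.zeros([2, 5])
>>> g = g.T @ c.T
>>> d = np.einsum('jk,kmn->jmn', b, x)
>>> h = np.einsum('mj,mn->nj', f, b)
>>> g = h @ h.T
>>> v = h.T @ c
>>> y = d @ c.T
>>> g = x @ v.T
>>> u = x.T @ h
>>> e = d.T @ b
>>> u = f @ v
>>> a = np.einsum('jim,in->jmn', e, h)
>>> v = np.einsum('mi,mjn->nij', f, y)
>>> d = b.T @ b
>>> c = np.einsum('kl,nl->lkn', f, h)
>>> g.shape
(2, 2, 23)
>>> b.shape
(11, 2)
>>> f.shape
(11, 23)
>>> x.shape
(2, 2, 5)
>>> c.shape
(23, 11, 2)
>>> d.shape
(2, 2)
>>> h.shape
(2, 23)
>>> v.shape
(2, 23, 2)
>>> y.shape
(11, 2, 2)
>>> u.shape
(11, 5)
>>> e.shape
(5, 2, 2)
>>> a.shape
(5, 2, 23)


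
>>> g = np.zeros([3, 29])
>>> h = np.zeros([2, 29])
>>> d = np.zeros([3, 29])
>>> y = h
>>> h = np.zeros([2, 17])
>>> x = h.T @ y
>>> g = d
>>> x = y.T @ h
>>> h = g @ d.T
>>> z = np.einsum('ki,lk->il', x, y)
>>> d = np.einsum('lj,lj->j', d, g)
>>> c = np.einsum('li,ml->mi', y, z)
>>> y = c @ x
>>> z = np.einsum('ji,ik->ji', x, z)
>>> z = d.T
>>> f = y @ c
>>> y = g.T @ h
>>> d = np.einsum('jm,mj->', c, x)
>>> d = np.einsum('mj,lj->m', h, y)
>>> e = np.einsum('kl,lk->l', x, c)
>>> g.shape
(3, 29)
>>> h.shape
(3, 3)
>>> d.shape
(3,)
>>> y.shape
(29, 3)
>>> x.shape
(29, 17)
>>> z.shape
(29,)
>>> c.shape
(17, 29)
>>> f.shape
(17, 29)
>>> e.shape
(17,)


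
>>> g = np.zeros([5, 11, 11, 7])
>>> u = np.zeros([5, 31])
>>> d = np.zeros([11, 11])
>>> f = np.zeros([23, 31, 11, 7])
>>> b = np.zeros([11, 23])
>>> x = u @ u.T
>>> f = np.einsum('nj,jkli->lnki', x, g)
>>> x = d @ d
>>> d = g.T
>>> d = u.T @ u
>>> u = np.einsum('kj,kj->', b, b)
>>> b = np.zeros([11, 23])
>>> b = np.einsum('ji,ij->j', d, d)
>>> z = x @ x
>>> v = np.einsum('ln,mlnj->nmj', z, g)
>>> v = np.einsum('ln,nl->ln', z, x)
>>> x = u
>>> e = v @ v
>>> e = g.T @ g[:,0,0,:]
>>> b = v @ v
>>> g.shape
(5, 11, 11, 7)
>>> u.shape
()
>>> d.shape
(31, 31)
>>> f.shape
(11, 5, 11, 7)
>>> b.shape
(11, 11)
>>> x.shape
()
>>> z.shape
(11, 11)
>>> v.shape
(11, 11)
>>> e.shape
(7, 11, 11, 7)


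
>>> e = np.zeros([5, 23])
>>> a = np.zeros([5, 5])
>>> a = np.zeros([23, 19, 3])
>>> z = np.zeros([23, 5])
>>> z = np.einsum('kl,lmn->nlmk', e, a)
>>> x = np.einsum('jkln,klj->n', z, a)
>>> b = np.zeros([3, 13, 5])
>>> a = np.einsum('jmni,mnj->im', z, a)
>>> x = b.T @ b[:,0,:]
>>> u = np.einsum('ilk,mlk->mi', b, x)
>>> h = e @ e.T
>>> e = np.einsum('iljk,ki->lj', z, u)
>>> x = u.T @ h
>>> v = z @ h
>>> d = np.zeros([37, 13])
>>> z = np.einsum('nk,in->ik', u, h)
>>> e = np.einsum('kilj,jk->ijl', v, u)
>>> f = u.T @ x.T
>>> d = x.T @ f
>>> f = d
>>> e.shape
(23, 5, 19)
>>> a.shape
(5, 23)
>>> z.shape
(5, 3)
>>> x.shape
(3, 5)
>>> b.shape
(3, 13, 5)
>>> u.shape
(5, 3)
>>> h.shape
(5, 5)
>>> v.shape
(3, 23, 19, 5)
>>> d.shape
(5, 3)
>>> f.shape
(5, 3)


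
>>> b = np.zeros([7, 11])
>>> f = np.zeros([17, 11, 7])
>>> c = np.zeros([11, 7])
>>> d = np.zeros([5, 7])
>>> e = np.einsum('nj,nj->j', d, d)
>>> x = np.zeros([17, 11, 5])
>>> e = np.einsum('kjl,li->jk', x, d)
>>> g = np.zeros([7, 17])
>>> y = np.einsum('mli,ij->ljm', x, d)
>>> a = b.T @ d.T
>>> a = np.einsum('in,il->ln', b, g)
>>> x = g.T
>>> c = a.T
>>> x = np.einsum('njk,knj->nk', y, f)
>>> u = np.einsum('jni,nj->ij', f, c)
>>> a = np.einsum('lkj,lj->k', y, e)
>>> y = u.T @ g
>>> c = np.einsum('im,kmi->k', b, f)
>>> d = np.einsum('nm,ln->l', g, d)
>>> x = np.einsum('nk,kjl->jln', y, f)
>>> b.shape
(7, 11)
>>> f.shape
(17, 11, 7)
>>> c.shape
(17,)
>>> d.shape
(5,)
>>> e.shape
(11, 17)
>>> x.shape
(11, 7, 17)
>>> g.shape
(7, 17)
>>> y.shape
(17, 17)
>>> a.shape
(7,)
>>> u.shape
(7, 17)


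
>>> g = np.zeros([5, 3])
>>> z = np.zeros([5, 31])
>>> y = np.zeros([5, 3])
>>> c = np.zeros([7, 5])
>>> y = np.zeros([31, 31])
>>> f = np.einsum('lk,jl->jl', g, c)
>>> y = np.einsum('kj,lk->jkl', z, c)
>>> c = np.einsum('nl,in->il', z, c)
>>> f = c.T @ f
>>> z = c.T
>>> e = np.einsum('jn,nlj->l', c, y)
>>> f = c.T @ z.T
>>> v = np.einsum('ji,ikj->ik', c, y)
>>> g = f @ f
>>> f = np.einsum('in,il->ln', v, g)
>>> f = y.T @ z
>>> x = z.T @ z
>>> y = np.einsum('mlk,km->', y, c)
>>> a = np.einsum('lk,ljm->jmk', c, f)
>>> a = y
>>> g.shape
(31, 31)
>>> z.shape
(31, 7)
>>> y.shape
()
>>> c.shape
(7, 31)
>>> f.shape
(7, 5, 7)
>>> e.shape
(5,)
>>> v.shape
(31, 5)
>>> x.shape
(7, 7)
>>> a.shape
()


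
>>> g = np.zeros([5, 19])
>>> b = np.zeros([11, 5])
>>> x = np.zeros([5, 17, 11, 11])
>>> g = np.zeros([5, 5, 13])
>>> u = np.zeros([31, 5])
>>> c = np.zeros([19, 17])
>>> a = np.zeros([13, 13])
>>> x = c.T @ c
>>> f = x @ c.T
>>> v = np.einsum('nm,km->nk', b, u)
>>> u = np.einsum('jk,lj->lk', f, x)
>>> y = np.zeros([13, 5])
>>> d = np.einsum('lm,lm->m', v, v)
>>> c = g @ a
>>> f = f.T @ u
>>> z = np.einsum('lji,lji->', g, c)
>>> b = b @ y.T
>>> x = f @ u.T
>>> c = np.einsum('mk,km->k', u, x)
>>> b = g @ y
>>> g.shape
(5, 5, 13)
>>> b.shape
(5, 5, 5)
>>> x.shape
(19, 17)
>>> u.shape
(17, 19)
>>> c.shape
(19,)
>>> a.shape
(13, 13)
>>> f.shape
(19, 19)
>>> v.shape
(11, 31)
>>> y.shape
(13, 5)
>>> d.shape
(31,)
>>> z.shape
()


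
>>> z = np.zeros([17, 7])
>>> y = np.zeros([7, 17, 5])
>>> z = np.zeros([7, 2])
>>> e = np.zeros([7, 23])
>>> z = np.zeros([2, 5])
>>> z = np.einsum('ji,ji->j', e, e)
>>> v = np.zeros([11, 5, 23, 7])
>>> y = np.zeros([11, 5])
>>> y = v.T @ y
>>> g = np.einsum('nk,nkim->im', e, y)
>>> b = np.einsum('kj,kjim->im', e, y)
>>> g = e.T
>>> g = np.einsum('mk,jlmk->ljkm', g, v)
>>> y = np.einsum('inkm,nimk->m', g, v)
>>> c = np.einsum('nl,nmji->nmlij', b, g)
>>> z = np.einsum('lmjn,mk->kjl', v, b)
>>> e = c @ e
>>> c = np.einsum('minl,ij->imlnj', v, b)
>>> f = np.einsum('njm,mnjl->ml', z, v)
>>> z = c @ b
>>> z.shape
(5, 11, 7, 23, 5)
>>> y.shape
(23,)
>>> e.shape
(5, 11, 5, 23, 23)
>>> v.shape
(11, 5, 23, 7)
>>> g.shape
(5, 11, 7, 23)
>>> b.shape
(5, 5)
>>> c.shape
(5, 11, 7, 23, 5)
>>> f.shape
(11, 7)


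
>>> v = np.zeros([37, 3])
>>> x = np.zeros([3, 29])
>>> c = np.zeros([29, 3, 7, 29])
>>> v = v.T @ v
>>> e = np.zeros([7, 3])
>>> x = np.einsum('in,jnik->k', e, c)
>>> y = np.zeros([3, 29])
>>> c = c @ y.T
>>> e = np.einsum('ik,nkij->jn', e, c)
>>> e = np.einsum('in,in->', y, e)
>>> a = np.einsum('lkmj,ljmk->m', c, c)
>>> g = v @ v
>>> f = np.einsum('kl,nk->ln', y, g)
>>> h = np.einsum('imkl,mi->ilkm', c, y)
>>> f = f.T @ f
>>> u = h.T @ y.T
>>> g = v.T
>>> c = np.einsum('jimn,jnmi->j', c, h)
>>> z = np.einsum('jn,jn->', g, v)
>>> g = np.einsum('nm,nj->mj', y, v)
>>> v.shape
(3, 3)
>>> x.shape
(29,)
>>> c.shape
(29,)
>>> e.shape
()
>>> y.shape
(3, 29)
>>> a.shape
(7,)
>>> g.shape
(29, 3)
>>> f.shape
(3, 3)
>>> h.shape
(29, 3, 7, 3)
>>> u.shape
(3, 7, 3, 3)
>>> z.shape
()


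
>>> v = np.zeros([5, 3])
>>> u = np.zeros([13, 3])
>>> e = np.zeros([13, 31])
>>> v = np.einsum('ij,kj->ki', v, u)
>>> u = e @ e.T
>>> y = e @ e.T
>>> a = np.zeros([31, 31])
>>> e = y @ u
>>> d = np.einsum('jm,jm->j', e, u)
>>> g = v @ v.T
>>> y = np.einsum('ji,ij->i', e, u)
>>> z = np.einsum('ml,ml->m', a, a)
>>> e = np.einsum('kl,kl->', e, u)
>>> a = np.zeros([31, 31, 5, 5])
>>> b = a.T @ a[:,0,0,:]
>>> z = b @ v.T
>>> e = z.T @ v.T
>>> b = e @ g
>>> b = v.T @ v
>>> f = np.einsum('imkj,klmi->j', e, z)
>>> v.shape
(13, 5)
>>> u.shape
(13, 13)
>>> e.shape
(13, 31, 5, 13)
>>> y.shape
(13,)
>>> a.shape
(31, 31, 5, 5)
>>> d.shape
(13,)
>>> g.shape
(13, 13)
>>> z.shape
(5, 5, 31, 13)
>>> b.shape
(5, 5)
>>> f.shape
(13,)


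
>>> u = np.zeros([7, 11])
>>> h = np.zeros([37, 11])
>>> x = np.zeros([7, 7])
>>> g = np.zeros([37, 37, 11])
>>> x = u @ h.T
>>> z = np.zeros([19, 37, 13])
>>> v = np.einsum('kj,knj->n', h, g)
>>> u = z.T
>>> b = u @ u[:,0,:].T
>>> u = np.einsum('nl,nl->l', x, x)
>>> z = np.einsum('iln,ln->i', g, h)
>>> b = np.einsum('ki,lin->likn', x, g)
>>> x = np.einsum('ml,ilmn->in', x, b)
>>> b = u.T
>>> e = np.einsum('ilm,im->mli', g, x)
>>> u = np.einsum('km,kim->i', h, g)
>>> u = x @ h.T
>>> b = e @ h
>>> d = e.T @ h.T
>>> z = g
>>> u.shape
(37, 37)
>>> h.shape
(37, 11)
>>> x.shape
(37, 11)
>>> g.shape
(37, 37, 11)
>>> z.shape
(37, 37, 11)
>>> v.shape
(37,)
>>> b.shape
(11, 37, 11)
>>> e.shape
(11, 37, 37)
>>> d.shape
(37, 37, 37)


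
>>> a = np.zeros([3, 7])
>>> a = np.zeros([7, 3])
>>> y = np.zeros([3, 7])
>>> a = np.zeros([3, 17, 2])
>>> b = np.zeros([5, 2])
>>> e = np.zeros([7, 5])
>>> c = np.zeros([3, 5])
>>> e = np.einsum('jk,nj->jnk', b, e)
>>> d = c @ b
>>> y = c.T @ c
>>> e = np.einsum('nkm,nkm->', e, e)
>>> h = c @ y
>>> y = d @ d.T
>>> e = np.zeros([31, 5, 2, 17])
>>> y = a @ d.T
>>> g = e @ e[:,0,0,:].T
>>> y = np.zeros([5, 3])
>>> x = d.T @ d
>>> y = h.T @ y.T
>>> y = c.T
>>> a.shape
(3, 17, 2)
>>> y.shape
(5, 3)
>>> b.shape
(5, 2)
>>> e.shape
(31, 5, 2, 17)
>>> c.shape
(3, 5)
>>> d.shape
(3, 2)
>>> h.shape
(3, 5)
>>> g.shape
(31, 5, 2, 31)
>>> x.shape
(2, 2)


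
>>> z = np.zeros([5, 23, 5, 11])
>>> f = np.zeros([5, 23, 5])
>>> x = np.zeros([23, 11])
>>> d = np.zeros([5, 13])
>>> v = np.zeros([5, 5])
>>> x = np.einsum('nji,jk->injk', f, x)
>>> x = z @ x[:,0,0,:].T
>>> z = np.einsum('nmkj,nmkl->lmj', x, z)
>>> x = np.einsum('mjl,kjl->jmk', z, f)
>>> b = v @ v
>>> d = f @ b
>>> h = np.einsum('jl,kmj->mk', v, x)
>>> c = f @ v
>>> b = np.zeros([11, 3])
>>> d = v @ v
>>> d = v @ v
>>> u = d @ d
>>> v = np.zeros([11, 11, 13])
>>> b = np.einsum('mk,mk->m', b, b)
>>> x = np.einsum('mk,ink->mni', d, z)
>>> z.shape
(11, 23, 5)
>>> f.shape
(5, 23, 5)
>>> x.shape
(5, 23, 11)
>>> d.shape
(5, 5)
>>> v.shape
(11, 11, 13)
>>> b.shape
(11,)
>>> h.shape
(11, 23)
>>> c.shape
(5, 23, 5)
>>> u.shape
(5, 5)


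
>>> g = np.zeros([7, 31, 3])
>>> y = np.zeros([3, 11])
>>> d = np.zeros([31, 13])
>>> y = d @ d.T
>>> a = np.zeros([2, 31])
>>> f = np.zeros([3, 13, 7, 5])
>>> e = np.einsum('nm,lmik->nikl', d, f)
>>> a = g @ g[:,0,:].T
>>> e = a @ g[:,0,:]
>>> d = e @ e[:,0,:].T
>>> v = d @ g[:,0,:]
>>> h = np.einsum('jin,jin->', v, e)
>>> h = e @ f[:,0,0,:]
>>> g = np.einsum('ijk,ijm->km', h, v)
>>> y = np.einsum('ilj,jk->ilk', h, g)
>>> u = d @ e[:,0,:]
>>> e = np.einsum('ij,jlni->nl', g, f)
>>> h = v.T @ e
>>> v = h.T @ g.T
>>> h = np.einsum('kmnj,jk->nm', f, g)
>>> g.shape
(5, 3)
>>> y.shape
(7, 31, 3)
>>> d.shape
(7, 31, 7)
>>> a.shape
(7, 31, 7)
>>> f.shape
(3, 13, 7, 5)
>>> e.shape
(7, 13)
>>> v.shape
(13, 31, 5)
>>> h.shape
(7, 13)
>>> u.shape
(7, 31, 3)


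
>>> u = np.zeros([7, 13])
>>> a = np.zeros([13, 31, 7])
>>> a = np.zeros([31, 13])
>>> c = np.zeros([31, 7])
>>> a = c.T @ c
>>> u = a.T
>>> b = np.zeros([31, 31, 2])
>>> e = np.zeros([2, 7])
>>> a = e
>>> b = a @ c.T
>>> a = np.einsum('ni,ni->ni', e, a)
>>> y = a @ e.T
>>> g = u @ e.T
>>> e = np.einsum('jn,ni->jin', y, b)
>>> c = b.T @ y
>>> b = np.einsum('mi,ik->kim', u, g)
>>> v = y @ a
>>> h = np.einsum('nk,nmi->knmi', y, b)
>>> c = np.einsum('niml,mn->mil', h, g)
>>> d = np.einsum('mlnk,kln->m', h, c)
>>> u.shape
(7, 7)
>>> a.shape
(2, 7)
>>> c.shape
(7, 2, 7)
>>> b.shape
(2, 7, 7)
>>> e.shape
(2, 31, 2)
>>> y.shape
(2, 2)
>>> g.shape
(7, 2)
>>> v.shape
(2, 7)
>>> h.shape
(2, 2, 7, 7)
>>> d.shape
(2,)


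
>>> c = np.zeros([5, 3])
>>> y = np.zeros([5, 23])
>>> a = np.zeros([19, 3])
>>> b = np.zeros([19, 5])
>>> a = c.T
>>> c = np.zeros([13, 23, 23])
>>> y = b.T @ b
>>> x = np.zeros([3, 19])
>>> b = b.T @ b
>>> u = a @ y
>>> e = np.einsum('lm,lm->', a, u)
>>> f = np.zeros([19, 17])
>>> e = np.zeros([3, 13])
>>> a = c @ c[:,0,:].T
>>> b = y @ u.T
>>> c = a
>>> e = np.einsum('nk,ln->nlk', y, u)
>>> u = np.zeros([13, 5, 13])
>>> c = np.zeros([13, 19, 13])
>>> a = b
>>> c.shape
(13, 19, 13)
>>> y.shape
(5, 5)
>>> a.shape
(5, 3)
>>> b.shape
(5, 3)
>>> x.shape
(3, 19)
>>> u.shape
(13, 5, 13)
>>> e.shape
(5, 3, 5)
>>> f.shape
(19, 17)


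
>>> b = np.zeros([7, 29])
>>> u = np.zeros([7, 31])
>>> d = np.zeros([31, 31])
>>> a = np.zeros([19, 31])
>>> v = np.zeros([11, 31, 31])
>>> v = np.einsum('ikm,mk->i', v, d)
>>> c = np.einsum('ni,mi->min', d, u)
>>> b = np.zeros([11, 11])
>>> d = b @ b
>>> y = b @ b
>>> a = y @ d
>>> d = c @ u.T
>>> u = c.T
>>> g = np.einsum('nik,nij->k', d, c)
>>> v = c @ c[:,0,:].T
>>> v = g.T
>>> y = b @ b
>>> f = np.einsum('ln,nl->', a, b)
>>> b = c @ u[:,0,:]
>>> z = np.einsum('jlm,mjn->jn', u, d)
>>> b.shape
(7, 31, 7)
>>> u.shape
(31, 31, 7)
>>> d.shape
(7, 31, 7)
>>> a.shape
(11, 11)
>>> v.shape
(7,)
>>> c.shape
(7, 31, 31)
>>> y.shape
(11, 11)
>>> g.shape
(7,)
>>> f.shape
()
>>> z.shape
(31, 7)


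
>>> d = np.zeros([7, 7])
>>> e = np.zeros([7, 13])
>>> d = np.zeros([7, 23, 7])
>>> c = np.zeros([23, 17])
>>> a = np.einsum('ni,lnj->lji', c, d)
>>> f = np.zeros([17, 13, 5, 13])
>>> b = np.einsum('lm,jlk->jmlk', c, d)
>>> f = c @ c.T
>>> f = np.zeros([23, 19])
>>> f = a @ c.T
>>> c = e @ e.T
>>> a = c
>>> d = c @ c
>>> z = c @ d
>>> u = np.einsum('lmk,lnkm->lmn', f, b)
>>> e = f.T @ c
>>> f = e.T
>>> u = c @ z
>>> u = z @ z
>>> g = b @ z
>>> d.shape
(7, 7)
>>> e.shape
(23, 7, 7)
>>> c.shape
(7, 7)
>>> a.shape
(7, 7)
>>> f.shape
(7, 7, 23)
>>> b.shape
(7, 17, 23, 7)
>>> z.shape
(7, 7)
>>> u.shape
(7, 7)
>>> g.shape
(7, 17, 23, 7)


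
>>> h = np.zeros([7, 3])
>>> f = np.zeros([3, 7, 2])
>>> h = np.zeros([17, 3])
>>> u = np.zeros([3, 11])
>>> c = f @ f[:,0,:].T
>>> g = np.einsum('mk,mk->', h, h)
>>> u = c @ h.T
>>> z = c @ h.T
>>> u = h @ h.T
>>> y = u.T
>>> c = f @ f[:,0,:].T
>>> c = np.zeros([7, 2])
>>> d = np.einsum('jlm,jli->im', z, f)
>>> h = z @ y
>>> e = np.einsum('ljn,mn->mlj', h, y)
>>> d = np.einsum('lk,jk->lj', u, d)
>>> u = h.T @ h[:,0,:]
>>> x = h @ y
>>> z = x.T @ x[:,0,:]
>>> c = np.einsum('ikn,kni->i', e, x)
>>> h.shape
(3, 7, 17)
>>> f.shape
(3, 7, 2)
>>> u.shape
(17, 7, 17)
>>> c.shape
(17,)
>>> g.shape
()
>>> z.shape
(17, 7, 17)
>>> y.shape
(17, 17)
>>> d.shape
(17, 2)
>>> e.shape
(17, 3, 7)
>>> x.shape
(3, 7, 17)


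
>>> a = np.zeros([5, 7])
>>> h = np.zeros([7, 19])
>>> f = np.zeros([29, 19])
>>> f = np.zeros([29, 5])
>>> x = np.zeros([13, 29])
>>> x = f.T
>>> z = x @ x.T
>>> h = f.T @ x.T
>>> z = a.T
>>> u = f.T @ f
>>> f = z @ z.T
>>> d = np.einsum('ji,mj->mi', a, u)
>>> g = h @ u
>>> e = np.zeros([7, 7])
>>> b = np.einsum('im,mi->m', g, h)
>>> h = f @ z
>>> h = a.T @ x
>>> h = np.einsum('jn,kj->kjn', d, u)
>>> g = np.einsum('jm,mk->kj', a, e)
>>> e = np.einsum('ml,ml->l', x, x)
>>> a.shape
(5, 7)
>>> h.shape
(5, 5, 7)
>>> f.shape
(7, 7)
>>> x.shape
(5, 29)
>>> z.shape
(7, 5)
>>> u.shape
(5, 5)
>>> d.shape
(5, 7)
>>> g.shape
(7, 5)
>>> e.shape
(29,)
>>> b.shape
(5,)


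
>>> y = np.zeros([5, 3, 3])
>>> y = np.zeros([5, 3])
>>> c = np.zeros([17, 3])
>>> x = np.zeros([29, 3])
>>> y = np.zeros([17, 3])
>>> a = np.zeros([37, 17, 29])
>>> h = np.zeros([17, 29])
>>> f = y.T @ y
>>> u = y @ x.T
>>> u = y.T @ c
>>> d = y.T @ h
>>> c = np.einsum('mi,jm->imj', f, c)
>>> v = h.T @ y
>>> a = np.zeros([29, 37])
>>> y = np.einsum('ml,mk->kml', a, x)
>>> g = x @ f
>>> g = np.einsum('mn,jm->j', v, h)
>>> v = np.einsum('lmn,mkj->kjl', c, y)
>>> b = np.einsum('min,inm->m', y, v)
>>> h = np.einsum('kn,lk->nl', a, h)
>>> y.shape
(3, 29, 37)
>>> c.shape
(3, 3, 17)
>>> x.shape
(29, 3)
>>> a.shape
(29, 37)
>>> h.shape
(37, 17)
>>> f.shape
(3, 3)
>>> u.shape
(3, 3)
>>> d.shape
(3, 29)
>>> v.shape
(29, 37, 3)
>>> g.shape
(17,)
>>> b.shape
(3,)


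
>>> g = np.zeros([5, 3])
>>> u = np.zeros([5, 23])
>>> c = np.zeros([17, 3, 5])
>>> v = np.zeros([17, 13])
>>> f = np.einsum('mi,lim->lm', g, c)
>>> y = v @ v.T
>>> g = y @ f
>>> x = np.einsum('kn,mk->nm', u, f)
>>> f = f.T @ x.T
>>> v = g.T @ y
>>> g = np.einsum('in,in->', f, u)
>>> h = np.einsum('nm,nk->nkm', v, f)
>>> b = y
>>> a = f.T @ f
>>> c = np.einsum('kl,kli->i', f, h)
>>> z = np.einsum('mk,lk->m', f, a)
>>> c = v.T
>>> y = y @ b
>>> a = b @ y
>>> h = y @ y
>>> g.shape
()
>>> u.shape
(5, 23)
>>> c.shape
(17, 5)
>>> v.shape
(5, 17)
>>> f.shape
(5, 23)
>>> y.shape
(17, 17)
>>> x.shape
(23, 17)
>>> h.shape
(17, 17)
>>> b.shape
(17, 17)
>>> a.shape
(17, 17)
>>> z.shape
(5,)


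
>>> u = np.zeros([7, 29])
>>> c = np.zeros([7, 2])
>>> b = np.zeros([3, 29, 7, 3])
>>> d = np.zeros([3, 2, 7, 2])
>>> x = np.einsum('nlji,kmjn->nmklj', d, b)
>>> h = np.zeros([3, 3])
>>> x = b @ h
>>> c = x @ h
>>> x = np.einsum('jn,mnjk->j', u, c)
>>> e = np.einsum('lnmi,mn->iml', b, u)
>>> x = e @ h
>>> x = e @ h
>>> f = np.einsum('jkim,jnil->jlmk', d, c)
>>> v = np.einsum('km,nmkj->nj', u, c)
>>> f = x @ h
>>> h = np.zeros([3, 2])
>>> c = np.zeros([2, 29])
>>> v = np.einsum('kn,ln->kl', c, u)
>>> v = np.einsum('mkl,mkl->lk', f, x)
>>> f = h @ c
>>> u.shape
(7, 29)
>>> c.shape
(2, 29)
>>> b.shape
(3, 29, 7, 3)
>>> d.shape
(3, 2, 7, 2)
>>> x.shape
(3, 7, 3)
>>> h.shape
(3, 2)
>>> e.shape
(3, 7, 3)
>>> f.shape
(3, 29)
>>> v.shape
(3, 7)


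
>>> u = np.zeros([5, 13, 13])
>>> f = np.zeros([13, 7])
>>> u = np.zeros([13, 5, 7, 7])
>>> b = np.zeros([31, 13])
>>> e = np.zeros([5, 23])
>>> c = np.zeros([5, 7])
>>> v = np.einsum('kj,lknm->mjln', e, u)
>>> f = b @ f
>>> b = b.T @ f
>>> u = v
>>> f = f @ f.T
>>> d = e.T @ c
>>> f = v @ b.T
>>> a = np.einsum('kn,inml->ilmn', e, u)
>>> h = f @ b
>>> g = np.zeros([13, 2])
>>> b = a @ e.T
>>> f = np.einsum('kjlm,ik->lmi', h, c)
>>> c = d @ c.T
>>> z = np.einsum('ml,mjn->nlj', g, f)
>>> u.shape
(7, 23, 13, 7)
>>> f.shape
(13, 7, 5)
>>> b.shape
(7, 7, 13, 5)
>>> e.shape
(5, 23)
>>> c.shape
(23, 5)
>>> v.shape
(7, 23, 13, 7)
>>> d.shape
(23, 7)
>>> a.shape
(7, 7, 13, 23)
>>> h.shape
(7, 23, 13, 7)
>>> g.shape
(13, 2)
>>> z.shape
(5, 2, 7)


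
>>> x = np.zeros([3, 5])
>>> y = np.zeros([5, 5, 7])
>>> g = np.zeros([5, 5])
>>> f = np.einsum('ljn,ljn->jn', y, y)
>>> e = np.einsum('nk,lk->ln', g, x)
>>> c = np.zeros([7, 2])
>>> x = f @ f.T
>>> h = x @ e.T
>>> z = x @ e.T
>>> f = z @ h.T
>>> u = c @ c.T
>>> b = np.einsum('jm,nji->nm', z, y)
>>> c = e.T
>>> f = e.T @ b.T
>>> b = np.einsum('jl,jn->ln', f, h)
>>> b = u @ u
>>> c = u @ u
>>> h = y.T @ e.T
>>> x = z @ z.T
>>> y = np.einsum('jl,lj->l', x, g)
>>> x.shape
(5, 5)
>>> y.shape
(5,)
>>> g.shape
(5, 5)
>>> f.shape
(5, 5)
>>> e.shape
(3, 5)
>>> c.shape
(7, 7)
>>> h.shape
(7, 5, 3)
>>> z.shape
(5, 3)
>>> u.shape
(7, 7)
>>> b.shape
(7, 7)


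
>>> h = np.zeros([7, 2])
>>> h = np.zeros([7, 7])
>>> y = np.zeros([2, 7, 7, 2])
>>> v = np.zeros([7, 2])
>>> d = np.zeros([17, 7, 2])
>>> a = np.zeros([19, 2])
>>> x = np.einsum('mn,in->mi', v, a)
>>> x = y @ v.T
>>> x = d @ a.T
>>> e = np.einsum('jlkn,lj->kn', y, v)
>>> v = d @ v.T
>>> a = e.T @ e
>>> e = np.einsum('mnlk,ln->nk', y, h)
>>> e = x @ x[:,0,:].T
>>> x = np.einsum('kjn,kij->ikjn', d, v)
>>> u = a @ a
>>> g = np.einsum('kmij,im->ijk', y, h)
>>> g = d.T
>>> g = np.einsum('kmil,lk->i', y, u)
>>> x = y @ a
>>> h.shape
(7, 7)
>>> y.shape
(2, 7, 7, 2)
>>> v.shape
(17, 7, 7)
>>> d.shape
(17, 7, 2)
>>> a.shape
(2, 2)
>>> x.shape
(2, 7, 7, 2)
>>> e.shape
(17, 7, 17)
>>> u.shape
(2, 2)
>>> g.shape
(7,)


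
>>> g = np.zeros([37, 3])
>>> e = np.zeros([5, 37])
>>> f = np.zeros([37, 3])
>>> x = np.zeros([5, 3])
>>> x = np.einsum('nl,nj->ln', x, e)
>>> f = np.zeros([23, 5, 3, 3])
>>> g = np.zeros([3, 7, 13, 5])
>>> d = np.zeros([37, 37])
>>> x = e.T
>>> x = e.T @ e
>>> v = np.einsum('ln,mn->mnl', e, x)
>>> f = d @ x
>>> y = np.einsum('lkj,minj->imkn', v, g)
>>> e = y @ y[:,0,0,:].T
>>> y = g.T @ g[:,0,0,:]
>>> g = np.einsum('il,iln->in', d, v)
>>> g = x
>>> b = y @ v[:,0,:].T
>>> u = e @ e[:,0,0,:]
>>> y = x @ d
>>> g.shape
(37, 37)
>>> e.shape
(7, 3, 37, 7)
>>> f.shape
(37, 37)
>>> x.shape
(37, 37)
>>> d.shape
(37, 37)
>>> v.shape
(37, 37, 5)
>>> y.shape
(37, 37)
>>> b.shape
(5, 13, 7, 37)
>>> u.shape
(7, 3, 37, 7)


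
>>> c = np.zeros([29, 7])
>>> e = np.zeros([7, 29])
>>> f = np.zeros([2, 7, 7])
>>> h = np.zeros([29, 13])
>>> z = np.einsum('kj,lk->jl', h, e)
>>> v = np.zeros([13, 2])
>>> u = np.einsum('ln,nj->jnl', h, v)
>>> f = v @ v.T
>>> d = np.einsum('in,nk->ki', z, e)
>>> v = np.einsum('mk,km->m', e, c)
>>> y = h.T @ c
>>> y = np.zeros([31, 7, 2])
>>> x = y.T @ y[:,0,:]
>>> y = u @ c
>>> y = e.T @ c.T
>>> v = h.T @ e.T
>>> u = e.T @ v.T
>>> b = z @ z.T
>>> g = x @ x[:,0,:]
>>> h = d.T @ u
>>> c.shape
(29, 7)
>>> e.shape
(7, 29)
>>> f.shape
(13, 13)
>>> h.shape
(13, 13)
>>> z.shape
(13, 7)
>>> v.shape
(13, 7)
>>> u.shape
(29, 13)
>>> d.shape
(29, 13)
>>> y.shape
(29, 29)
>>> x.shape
(2, 7, 2)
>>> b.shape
(13, 13)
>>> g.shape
(2, 7, 2)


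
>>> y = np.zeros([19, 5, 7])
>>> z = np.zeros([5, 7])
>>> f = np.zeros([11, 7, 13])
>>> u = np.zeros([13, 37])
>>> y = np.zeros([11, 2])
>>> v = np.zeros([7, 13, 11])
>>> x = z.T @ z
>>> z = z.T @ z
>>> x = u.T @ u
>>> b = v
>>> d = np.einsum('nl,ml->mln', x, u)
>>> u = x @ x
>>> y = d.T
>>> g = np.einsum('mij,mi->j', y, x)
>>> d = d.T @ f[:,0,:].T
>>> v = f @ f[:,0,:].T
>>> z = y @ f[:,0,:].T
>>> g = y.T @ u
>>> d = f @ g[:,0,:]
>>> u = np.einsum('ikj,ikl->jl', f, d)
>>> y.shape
(37, 37, 13)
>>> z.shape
(37, 37, 11)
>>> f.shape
(11, 7, 13)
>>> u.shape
(13, 37)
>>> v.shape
(11, 7, 11)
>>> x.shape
(37, 37)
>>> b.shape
(7, 13, 11)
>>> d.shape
(11, 7, 37)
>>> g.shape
(13, 37, 37)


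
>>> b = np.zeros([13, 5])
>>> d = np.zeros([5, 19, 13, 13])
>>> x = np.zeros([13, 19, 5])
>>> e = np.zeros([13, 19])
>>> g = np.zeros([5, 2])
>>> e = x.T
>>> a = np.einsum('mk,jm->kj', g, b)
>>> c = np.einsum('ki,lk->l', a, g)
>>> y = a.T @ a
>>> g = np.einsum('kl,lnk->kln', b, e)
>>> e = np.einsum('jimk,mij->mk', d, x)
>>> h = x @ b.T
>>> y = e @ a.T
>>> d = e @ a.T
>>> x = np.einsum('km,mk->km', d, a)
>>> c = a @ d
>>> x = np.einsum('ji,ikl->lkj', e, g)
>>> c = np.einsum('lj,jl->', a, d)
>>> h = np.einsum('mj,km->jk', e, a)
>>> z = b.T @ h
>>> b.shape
(13, 5)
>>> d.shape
(13, 2)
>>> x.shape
(19, 5, 13)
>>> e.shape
(13, 13)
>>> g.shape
(13, 5, 19)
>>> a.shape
(2, 13)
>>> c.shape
()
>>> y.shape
(13, 2)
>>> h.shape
(13, 2)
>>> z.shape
(5, 2)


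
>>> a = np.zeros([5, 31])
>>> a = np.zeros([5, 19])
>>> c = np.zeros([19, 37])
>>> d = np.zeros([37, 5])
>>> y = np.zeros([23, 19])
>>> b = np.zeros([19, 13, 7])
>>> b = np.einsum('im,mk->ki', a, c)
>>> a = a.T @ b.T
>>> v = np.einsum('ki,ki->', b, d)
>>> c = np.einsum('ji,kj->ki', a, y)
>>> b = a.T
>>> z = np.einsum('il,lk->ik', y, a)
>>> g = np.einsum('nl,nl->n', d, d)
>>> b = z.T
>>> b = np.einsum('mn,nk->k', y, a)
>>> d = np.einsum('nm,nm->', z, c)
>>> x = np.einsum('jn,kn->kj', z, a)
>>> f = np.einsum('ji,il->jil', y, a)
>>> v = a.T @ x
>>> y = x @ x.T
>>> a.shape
(19, 37)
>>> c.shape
(23, 37)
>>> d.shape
()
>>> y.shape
(19, 19)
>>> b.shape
(37,)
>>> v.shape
(37, 23)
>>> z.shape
(23, 37)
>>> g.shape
(37,)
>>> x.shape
(19, 23)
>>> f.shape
(23, 19, 37)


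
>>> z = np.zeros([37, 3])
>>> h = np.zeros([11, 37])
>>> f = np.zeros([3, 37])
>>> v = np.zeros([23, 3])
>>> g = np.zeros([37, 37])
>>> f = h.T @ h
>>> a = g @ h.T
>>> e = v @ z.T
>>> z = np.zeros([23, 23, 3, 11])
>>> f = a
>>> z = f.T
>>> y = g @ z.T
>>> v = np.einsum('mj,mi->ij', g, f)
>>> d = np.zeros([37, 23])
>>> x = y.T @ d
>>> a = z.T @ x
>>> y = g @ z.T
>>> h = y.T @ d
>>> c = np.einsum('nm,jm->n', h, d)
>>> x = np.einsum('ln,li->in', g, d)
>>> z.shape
(11, 37)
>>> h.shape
(11, 23)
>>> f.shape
(37, 11)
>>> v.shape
(11, 37)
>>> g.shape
(37, 37)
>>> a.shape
(37, 23)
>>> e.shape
(23, 37)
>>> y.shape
(37, 11)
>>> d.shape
(37, 23)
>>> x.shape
(23, 37)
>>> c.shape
(11,)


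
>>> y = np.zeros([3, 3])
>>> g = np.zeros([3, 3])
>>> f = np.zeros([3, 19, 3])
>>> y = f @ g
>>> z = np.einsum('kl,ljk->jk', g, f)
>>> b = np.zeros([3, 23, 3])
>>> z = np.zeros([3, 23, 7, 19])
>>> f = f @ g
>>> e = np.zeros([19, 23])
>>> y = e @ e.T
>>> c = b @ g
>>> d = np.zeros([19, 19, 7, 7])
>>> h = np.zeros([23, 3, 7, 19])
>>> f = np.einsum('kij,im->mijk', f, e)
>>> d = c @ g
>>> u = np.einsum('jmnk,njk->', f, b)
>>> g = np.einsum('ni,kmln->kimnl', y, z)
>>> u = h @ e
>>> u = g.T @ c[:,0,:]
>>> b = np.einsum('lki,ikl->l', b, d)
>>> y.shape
(19, 19)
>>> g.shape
(3, 19, 23, 19, 7)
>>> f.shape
(23, 19, 3, 3)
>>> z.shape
(3, 23, 7, 19)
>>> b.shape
(3,)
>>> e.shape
(19, 23)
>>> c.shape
(3, 23, 3)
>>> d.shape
(3, 23, 3)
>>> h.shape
(23, 3, 7, 19)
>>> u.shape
(7, 19, 23, 19, 3)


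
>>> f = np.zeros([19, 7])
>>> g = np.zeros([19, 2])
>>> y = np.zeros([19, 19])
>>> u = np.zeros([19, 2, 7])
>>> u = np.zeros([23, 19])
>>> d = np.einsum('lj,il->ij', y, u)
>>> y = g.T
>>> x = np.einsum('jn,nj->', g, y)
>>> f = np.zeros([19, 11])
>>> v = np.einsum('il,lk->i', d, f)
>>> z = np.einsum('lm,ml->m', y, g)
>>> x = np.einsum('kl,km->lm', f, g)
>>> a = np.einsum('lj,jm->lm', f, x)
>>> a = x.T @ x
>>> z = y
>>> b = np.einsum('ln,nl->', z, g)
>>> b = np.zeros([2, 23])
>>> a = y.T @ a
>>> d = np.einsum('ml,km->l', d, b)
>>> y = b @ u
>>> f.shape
(19, 11)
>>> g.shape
(19, 2)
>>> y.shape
(2, 19)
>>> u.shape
(23, 19)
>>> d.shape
(19,)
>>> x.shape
(11, 2)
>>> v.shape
(23,)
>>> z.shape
(2, 19)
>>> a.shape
(19, 2)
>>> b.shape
(2, 23)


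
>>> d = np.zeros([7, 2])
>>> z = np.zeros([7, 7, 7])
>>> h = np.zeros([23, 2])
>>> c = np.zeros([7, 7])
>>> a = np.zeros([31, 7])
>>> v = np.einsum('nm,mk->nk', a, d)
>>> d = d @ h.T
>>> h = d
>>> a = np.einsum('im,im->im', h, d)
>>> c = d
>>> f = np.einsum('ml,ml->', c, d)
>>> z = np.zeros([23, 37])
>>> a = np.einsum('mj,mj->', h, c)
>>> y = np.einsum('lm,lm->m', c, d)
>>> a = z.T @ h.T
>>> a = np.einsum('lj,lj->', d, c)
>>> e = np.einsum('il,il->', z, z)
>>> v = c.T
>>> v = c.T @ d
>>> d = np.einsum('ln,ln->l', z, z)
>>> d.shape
(23,)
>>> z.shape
(23, 37)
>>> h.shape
(7, 23)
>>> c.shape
(7, 23)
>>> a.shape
()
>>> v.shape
(23, 23)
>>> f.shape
()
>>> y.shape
(23,)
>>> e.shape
()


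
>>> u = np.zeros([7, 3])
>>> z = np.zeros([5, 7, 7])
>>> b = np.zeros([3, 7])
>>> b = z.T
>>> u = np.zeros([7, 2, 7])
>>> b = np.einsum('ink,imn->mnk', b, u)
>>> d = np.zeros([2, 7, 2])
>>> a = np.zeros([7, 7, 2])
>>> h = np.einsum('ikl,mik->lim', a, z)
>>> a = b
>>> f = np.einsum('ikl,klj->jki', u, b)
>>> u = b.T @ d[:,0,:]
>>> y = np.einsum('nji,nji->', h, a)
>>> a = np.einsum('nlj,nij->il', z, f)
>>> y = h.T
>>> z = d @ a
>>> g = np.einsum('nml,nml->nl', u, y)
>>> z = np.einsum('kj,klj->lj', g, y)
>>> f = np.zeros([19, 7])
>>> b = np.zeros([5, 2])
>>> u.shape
(5, 7, 2)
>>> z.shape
(7, 2)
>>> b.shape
(5, 2)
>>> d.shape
(2, 7, 2)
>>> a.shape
(2, 7)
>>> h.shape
(2, 7, 5)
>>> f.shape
(19, 7)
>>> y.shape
(5, 7, 2)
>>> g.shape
(5, 2)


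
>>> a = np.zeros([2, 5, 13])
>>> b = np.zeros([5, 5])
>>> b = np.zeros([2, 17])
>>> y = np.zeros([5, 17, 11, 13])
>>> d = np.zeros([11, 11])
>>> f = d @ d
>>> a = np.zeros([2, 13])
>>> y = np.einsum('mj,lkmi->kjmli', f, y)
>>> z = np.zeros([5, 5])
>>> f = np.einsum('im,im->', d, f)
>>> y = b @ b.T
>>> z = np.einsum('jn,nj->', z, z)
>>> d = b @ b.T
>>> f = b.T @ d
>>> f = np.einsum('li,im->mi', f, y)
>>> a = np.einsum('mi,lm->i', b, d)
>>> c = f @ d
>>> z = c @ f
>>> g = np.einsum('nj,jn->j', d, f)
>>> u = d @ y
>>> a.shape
(17,)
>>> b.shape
(2, 17)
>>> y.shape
(2, 2)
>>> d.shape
(2, 2)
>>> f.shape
(2, 2)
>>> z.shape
(2, 2)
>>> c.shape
(2, 2)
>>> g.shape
(2,)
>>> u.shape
(2, 2)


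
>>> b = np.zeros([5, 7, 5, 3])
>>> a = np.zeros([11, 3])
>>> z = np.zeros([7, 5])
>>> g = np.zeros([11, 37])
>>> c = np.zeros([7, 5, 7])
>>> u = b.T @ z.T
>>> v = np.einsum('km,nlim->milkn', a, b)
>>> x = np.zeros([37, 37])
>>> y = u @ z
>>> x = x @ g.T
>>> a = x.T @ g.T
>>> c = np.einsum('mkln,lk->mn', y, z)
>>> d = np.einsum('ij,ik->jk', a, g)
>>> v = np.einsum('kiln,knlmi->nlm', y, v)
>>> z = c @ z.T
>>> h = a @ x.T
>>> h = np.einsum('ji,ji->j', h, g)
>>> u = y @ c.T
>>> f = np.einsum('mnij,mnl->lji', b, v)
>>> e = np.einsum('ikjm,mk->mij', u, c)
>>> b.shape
(5, 7, 5, 3)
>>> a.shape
(11, 11)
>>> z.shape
(3, 7)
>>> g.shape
(11, 37)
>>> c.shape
(3, 5)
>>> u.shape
(3, 5, 7, 3)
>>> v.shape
(5, 7, 11)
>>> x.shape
(37, 11)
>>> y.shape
(3, 5, 7, 5)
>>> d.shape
(11, 37)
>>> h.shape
(11,)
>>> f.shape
(11, 3, 5)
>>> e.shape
(3, 3, 7)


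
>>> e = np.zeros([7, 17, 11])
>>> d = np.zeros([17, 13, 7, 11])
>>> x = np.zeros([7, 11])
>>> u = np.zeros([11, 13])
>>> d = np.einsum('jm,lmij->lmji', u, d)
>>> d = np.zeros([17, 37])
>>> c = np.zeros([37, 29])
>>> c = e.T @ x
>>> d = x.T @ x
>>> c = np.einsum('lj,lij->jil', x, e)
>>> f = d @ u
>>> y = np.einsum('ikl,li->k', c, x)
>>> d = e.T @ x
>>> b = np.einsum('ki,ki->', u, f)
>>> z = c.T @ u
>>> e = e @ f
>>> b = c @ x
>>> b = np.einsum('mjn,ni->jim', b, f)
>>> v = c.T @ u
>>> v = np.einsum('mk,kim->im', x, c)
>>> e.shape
(7, 17, 13)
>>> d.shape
(11, 17, 11)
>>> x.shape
(7, 11)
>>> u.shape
(11, 13)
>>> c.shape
(11, 17, 7)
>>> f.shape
(11, 13)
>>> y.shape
(17,)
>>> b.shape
(17, 13, 11)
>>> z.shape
(7, 17, 13)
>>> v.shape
(17, 7)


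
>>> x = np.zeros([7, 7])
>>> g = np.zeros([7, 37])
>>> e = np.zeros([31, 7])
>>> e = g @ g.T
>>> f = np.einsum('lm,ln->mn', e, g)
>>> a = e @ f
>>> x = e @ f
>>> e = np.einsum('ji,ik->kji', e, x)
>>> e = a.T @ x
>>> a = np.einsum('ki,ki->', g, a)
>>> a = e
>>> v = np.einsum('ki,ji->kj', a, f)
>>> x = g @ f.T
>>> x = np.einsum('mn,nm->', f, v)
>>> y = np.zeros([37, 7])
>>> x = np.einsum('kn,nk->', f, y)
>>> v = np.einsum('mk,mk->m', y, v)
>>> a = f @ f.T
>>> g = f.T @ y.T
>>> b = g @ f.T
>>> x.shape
()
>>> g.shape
(37, 37)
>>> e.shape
(37, 37)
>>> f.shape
(7, 37)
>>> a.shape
(7, 7)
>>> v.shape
(37,)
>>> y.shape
(37, 7)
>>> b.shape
(37, 7)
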